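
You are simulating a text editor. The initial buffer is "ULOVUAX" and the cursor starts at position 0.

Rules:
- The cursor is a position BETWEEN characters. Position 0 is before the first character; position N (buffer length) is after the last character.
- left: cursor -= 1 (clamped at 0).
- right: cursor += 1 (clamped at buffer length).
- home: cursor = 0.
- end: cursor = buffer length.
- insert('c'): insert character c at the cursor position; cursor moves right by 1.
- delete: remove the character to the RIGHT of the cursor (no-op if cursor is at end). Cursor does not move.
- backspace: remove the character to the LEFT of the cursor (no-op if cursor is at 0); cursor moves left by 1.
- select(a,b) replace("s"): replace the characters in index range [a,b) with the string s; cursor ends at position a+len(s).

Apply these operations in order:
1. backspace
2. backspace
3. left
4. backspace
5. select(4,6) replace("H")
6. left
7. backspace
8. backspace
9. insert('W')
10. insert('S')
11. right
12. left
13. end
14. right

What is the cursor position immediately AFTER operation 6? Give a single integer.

After op 1 (backspace): buf='ULOVUAX' cursor=0
After op 2 (backspace): buf='ULOVUAX' cursor=0
After op 3 (left): buf='ULOVUAX' cursor=0
After op 4 (backspace): buf='ULOVUAX' cursor=0
After op 5 (select(4,6) replace("H")): buf='ULOVHX' cursor=5
After op 6 (left): buf='ULOVHX' cursor=4

Answer: 4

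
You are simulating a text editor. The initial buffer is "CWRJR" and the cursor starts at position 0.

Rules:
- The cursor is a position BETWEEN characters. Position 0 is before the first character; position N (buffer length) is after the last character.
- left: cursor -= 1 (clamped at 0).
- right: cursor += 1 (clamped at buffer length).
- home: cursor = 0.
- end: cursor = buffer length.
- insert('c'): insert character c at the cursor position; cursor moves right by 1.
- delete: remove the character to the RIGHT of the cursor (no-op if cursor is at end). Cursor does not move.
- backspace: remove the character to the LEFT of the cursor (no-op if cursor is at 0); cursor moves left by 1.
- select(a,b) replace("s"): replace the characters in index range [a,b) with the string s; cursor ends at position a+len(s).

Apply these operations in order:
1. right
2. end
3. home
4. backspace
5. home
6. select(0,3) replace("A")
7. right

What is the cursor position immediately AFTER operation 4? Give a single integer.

After op 1 (right): buf='CWRJR' cursor=1
After op 2 (end): buf='CWRJR' cursor=5
After op 3 (home): buf='CWRJR' cursor=0
After op 4 (backspace): buf='CWRJR' cursor=0

Answer: 0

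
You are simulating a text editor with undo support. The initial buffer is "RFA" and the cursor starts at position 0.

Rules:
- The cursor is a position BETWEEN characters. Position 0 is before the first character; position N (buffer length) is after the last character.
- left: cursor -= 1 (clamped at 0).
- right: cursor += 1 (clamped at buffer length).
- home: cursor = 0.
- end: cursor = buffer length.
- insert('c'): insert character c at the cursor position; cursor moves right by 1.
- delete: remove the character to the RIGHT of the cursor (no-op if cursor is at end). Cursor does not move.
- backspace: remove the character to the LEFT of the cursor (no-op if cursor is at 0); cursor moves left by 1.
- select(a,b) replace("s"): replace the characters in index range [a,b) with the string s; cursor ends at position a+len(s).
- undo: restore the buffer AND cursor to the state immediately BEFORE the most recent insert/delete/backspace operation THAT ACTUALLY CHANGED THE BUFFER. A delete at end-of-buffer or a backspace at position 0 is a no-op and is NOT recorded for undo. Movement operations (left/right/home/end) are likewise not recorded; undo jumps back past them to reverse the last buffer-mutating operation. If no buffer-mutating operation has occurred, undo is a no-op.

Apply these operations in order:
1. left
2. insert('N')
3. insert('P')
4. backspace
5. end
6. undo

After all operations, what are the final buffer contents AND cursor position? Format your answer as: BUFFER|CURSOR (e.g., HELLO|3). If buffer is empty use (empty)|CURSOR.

After op 1 (left): buf='RFA' cursor=0
After op 2 (insert('N')): buf='NRFA' cursor=1
After op 3 (insert('P')): buf='NPRFA' cursor=2
After op 4 (backspace): buf='NRFA' cursor=1
After op 5 (end): buf='NRFA' cursor=4
After op 6 (undo): buf='NPRFA' cursor=2

Answer: NPRFA|2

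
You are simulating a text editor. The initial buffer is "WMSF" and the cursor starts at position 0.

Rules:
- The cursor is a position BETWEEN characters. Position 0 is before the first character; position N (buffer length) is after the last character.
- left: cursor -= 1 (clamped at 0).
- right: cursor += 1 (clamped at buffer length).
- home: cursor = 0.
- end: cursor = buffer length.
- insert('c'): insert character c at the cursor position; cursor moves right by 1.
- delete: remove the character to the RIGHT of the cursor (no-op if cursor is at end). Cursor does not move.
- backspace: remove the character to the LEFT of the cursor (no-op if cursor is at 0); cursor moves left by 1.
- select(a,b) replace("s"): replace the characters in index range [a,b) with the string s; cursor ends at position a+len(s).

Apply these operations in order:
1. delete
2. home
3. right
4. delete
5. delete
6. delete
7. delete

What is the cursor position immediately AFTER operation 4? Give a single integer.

Answer: 1

Derivation:
After op 1 (delete): buf='MSF' cursor=0
After op 2 (home): buf='MSF' cursor=0
After op 3 (right): buf='MSF' cursor=1
After op 4 (delete): buf='MF' cursor=1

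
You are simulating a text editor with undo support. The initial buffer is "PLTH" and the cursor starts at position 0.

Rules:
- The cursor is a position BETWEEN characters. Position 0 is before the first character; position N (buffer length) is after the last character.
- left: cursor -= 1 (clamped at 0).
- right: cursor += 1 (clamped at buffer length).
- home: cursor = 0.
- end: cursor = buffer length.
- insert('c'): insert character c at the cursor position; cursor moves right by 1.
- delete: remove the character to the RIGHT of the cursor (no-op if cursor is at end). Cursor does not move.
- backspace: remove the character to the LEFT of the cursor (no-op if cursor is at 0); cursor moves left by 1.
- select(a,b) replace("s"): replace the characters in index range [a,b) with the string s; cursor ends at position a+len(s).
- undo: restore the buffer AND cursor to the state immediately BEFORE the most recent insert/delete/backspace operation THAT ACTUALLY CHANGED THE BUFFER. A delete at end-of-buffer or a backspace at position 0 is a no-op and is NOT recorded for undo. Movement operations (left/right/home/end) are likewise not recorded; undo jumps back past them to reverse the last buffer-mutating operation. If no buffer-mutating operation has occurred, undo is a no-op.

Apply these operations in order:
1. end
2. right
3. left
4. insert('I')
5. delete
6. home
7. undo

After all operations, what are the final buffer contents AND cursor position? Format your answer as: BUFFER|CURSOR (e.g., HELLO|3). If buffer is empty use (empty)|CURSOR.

Answer: PLTIH|4

Derivation:
After op 1 (end): buf='PLTH' cursor=4
After op 2 (right): buf='PLTH' cursor=4
After op 3 (left): buf='PLTH' cursor=3
After op 4 (insert('I')): buf='PLTIH' cursor=4
After op 5 (delete): buf='PLTI' cursor=4
After op 6 (home): buf='PLTI' cursor=0
After op 7 (undo): buf='PLTIH' cursor=4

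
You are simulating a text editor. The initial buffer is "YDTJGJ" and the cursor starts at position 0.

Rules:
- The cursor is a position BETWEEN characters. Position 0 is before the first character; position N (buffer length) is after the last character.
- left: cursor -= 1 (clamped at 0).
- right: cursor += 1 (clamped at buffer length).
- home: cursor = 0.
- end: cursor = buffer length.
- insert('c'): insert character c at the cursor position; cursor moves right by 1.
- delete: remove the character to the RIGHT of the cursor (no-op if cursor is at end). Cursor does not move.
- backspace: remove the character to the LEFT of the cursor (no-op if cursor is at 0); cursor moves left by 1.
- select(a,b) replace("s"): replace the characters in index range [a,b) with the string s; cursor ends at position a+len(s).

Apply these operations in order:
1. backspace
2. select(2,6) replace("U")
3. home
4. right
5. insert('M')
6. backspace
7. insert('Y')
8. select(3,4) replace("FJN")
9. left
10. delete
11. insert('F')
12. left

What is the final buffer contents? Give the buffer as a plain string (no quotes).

Answer: YYDFJF

Derivation:
After op 1 (backspace): buf='YDTJGJ' cursor=0
After op 2 (select(2,6) replace("U")): buf='YDU' cursor=3
After op 3 (home): buf='YDU' cursor=0
After op 4 (right): buf='YDU' cursor=1
After op 5 (insert('M')): buf='YMDU' cursor=2
After op 6 (backspace): buf='YDU' cursor=1
After op 7 (insert('Y')): buf='YYDU' cursor=2
After op 8 (select(3,4) replace("FJN")): buf='YYDFJN' cursor=6
After op 9 (left): buf='YYDFJN' cursor=5
After op 10 (delete): buf='YYDFJ' cursor=5
After op 11 (insert('F')): buf='YYDFJF' cursor=6
After op 12 (left): buf='YYDFJF' cursor=5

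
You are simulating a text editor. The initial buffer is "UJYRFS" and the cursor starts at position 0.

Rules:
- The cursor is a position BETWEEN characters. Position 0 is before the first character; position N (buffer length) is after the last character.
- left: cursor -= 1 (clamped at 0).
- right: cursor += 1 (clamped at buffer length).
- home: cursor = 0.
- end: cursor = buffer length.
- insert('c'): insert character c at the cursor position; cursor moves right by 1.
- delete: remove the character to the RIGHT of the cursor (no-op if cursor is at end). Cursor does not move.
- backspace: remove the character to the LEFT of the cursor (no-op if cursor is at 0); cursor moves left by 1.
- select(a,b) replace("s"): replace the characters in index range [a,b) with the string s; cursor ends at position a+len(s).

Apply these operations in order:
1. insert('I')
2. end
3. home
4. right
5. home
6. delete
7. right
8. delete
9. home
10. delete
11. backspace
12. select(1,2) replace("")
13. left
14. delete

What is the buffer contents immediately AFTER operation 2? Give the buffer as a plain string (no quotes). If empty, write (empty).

After op 1 (insert('I')): buf='IUJYRFS' cursor=1
After op 2 (end): buf='IUJYRFS' cursor=7

Answer: IUJYRFS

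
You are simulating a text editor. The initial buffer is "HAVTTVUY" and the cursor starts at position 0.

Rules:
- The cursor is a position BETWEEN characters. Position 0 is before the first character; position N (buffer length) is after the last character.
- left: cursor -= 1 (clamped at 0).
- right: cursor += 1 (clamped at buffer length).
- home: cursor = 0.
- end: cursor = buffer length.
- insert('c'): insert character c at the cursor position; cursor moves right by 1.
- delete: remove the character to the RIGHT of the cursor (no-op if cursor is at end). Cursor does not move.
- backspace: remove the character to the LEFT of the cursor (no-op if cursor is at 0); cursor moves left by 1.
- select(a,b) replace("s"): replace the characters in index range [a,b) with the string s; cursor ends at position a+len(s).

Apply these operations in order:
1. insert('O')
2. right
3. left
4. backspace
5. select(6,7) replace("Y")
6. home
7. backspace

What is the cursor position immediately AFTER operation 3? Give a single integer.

Answer: 1

Derivation:
After op 1 (insert('O')): buf='OHAVTTVUY' cursor=1
After op 2 (right): buf='OHAVTTVUY' cursor=2
After op 3 (left): buf='OHAVTTVUY' cursor=1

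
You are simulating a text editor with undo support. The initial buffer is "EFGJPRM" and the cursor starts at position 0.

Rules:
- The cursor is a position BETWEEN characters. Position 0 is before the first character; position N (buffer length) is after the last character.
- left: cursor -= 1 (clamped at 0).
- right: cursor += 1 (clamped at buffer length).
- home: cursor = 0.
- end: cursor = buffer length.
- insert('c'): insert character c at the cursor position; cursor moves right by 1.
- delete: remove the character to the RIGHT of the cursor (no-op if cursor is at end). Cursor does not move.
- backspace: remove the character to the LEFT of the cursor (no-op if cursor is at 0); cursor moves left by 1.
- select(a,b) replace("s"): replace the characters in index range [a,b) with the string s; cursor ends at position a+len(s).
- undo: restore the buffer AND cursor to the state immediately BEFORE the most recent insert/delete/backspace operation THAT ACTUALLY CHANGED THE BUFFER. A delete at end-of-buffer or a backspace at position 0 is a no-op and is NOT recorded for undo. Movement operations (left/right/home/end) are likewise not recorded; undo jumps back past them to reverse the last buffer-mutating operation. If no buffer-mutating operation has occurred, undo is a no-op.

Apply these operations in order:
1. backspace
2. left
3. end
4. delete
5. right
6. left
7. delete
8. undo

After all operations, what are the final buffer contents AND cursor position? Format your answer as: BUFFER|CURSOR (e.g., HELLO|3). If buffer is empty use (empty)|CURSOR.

Answer: EFGJPRM|6

Derivation:
After op 1 (backspace): buf='EFGJPRM' cursor=0
After op 2 (left): buf='EFGJPRM' cursor=0
After op 3 (end): buf='EFGJPRM' cursor=7
After op 4 (delete): buf='EFGJPRM' cursor=7
After op 5 (right): buf='EFGJPRM' cursor=7
After op 6 (left): buf='EFGJPRM' cursor=6
After op 7 (delete): buf='EFGJPR' cursor=6
After op 8 (undo): buf='EFGJPRM' cursor=6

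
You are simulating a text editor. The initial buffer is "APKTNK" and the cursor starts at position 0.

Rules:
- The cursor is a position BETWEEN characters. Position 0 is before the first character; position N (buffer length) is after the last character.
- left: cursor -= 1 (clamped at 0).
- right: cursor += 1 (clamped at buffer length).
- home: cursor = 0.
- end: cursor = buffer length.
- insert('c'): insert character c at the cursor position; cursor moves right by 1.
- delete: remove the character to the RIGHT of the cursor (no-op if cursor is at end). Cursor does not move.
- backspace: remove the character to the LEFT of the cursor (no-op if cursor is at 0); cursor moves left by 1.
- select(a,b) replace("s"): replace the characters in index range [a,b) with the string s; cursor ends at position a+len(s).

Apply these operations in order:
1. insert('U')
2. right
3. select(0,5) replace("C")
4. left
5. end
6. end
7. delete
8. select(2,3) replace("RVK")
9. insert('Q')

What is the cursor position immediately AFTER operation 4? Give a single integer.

Answer: 0

Derivation:
After op 1 (insert('U')): buf='UAPKTNK' cursor=1
After op 2 (right): buf='UAPKTNK' cursor=2
After op 3 (select(0,5) replace("C")): buf='CNK' cursor=1
After op 4 (left): buf='CNK' cursor=0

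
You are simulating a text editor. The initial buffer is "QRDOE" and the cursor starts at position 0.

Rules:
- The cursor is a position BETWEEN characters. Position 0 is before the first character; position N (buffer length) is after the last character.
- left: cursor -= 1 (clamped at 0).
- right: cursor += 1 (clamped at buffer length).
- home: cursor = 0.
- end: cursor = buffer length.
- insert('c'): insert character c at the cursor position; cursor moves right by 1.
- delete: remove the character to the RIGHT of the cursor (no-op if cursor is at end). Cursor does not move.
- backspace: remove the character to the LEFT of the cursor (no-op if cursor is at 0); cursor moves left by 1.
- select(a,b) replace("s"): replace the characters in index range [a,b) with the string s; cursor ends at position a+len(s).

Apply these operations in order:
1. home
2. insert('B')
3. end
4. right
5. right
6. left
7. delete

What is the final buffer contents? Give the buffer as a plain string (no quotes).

Answer: BQRDO

Derivation:
After op 1 (home): buf='QRDOE' cursor=0
After op 2 (insert('B')): buf='BQRDOE' cursor=1
After op 3 (end): buf='BQRDOE' cursor=6
After op 4 (right): buf='BQRDOE' cursor=6
After op 5 (right): buf='BQRDOE' cursor=6
After op 6 (left): buf='BQRDOE' cursor=5
After op 7 (delete): buf='BQRDO' cursor=5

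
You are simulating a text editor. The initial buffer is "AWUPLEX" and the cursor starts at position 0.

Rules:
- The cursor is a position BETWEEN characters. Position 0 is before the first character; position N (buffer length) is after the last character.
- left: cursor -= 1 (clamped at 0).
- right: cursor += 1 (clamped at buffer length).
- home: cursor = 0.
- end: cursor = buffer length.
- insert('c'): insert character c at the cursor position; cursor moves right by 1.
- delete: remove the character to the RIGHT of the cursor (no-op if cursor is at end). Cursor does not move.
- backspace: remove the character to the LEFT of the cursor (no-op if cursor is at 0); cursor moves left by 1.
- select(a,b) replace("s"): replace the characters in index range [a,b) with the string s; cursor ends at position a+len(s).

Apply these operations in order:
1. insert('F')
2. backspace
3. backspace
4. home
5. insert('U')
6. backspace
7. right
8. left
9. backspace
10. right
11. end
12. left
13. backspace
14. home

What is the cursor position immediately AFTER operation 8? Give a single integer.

After op 1 (insert('F')): buf='FAWUPLEX' cursor=1
After op 2 (backspace): buf='AWUPLEX' cursor=0
After op 3 (backspace): buf='AWUPLEX' cursor=0
After op 4 (home): buf='AWUPLEX' cursor=0
After op 5 (insert('U')): buf='UAWUPLEX' cursor=1
After op 6 (backspace): buf='AWUPLEX' cursor=0
After op 7 (right): buf='AWUPLEX' cursor=1
After op 8 (left): buf='AWUPLEX' cursor=0

Answer: 0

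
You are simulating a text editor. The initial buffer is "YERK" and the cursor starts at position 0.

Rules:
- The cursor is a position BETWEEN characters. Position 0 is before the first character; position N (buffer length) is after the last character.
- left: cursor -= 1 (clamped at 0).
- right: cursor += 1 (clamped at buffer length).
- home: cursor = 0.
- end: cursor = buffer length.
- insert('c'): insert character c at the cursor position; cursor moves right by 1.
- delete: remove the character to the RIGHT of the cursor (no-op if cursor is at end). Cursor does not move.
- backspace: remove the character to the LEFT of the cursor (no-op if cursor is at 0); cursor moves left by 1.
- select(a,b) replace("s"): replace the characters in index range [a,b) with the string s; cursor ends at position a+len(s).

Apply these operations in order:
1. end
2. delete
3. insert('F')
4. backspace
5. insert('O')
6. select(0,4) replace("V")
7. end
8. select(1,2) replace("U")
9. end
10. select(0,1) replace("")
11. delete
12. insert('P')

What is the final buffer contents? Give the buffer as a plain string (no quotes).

Answer: P

Derivation:
After op 1 (end): buf='YERK' cursor=4
After op 2 (delete): buf='YERK' cursor=4
After op 3 (insert('F')): buf='YERKF' cursor=5
After op 4 (backspace): buf='YERK' cursor=4
After op 5 (insert('O')): buf='YERKO' cursor=5
After op 6 (select(0,4) replace("V")): buf='VO' cursor=1
After op 7 (end): buf='VO' cursor=2
After op 8 (select(1,2) replace("U")): buf='VU' cursor=2
After op 9 (end): buf='VU' cursor=2
After op 10 (select(0,1) replace("")): buf='U' cursor=0
After op 11 (delete): buf='(empty)' cursor=0
After op 12 (insert('P')): buf='P' cursor=1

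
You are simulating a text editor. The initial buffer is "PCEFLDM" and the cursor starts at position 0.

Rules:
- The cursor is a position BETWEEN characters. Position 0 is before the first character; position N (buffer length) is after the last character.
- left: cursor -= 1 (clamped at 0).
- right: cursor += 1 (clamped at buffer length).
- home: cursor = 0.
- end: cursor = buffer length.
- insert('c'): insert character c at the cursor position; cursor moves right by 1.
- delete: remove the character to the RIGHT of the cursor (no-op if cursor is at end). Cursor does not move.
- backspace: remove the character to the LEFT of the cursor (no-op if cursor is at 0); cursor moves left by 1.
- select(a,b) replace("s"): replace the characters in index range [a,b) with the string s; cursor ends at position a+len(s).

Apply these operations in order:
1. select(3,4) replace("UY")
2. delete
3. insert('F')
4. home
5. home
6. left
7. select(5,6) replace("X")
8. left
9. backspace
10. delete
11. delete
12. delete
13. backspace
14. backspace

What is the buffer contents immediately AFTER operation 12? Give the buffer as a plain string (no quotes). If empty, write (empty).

After op 1 (select(3,4) replace("UY")): buf='PCEUYLDM' cursor=5
After op 2 (delete): buf='PCEUYDM' cursor=5
After op 3 (insert('F')): buf='PCEUYFDM' cursor=6
After op 4 (home): buf='PCEUYFDM' cursor=0
After op 5 (home): buf='PCEUYFDM' cursor=0
After op 6 (left): buf='PCEUYFDM' cursor=0
After op 7 (select(5,6) replace("X")): buf='PCEUYXDM' cursor=6
After op 8 (left): buf='PCEUYXDM' cursor=5
After op 9 (backspace): buf='PCEUXDM' cursor=4
After op 10 (delete): buf='PCEUDM' cursor=4
After op 11 (delete): buf='PCEUM' cursor=4
After op 12 (delete): buf='PCEU' cursor=4

Answer: PCEU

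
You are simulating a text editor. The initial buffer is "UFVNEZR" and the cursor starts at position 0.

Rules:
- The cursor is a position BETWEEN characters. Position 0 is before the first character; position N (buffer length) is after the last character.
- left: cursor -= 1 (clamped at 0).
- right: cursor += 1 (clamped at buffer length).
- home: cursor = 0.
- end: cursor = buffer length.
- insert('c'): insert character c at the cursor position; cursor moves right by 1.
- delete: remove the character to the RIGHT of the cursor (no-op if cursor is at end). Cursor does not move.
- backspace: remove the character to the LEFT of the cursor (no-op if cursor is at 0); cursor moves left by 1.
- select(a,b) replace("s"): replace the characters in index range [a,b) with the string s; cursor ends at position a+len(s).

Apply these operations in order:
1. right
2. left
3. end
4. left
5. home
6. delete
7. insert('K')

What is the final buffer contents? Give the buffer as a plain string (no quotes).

After op 1 (right): buf='UFVNEZR' cursor=1
After op 2 (left): buf='UFVNEZR' cursor=0
After op 3 (end): buf='UFVNEZR' cursor=7
After op 4 (left): buf='UFVNEZR' cursor=6
After op 5 (home): buf='UFVNEZR' cursor=0
After op 6 (delete): buf='FVNEZR' cursor=0
After op 7 (insert('K')): buf='KFVNEZR' cursor=1

Answer: KFVNEZR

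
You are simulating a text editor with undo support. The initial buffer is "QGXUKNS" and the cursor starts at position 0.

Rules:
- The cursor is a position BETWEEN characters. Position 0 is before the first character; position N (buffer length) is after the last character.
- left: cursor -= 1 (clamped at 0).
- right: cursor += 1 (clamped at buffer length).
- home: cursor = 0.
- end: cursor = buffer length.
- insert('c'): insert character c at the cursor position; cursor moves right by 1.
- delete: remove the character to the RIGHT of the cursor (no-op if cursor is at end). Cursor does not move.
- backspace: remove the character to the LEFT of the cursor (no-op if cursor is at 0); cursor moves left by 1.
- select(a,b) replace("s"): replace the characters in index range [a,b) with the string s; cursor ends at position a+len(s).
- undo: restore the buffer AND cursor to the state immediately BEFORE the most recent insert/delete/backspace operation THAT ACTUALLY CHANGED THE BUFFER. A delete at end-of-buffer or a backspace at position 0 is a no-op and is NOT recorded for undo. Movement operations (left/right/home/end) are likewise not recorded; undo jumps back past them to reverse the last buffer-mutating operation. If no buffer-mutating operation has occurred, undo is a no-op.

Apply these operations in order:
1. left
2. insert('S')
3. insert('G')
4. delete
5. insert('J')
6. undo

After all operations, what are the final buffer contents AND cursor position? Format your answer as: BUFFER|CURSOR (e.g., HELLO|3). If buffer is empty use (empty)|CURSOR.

After op 1 (left): buf='QGXUKNS' cursor=0
After op 2 (insert('S')): buf='SQGXUKNS' cursor=1
After op 3 (insert('G')): buf='SGQGXUKNS' cursor=2
After op 4 (delete): buf='SGGXUKNS' cursor=2
After op 5 (insert('J')): buf='SGJGXUKNS' cursor=3
After op 6 (undo): buf='SGGXUKNS' cursor=2

Answer: SGGXUKNS|2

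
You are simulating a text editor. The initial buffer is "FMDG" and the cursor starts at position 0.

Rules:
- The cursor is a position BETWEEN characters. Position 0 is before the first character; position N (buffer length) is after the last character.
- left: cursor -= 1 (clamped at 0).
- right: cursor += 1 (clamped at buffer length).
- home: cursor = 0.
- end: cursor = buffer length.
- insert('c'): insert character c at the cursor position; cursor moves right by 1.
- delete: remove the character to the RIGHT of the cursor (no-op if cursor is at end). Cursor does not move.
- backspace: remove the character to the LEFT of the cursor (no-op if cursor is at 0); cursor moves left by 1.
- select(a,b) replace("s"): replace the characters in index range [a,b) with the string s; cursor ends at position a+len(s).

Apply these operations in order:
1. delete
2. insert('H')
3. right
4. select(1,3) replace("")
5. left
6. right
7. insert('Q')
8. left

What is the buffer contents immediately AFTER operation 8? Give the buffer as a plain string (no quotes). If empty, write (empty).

Answer: HQG

Derivation:
After op 1 (delete): buf='MDG' cursor=0
After op 2 (insert('H')): buf='HMDG' cursor=1
After op 3 (right): buf='HMDG' cursor=2
After op 4 (select(1,3) replace("")): buf='HG' cursor=1
After op 5 (left): buf='HG' cursor=0
After op 6 (right): buf='HG' cursor=1
After op 7 (insert('Q')): buf='HQG' cursor=2
After op 8 (left): buf='HQG' cursor=1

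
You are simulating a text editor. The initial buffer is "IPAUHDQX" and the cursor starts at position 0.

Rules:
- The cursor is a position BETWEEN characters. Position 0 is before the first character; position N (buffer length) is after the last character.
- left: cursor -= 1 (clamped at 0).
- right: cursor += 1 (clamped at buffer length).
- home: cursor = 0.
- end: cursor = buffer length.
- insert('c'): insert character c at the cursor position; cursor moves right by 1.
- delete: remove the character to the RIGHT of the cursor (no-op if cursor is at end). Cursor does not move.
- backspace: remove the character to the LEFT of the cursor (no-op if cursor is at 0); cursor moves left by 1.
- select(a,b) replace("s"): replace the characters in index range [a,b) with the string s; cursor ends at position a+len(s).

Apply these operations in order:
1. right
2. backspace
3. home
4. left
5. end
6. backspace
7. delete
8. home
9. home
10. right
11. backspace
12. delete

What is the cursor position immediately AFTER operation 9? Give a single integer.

Answer: 0

Derivation:
After op 1 (right): buf='IPAUHDQX' cursor=1
After op 2 (backspace): buf='PAUHDQX' cursor=0
After op 3 (home): buf='PAUHDQX' cursor=0
After op 4 (left): buf='PAUHDQX' cursor=0
After op 5 (end): buf='PAUHDQX' cursor=7
After op 6 (backspace): buf='PAUHDQ' cursor=6
After op 7 (delete): buf='PAUHDQ' cursor=6
After op 8 (home): buf='PAUHDQ' cursor=0
After op 9 (home): buf='PAUHDQ' cursor=0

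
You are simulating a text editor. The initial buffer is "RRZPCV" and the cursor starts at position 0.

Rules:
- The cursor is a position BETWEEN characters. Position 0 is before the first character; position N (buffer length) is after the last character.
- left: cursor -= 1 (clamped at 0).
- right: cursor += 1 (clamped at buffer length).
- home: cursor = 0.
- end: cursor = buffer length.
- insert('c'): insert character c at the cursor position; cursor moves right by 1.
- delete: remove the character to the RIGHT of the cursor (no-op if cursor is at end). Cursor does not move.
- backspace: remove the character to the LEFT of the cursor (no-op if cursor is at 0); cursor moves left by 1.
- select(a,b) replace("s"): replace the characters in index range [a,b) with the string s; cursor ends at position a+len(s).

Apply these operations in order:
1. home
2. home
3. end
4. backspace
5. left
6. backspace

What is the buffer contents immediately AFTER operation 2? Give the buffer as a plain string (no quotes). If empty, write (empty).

After op 1 (home): buf='RRZPCV' cursor=0
After op 2 (home): buf='RRZPCV' cursor=0

Answer: RRZPCV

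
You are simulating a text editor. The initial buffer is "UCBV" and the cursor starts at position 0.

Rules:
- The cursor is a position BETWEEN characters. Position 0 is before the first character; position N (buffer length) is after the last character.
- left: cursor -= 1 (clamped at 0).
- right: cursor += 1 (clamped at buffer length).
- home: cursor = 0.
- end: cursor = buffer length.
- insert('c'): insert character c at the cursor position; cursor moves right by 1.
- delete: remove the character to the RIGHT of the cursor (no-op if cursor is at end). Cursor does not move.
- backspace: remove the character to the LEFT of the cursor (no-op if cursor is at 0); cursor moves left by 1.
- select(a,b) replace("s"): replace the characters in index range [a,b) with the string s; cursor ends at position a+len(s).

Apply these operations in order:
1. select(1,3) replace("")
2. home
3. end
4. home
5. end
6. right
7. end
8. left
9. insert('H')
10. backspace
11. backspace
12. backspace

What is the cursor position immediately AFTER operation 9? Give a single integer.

Answer: 2

Derivation:
After op 1 (select(1,3) replace("")): buf='UV' cursor=1
After op 2 (home): buf='UV' cursor=0
After op 3 (end): buf='UV' cursor=2
After op 4 (home): buf='UV' cursor=0
After op 5 (end): buf='UV' cursor=2
After op 6 (right): buf='UV' cursor=2
After op 7 (end): buf='UV' cursor=2
After op 8 (left): buf='UV' cursor=1
After op 9 (insert('H')): buf='UHV' cursor=2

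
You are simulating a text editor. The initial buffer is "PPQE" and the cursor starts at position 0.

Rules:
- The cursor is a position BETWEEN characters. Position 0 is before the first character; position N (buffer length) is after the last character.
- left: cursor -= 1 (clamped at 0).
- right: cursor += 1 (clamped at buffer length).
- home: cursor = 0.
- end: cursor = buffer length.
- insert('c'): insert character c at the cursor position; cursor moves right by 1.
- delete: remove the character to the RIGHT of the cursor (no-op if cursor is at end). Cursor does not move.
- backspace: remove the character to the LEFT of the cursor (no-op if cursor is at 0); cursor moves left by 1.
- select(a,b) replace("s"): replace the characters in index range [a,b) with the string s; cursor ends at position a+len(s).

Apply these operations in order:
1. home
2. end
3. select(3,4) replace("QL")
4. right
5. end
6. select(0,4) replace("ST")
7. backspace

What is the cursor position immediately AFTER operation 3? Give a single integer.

Answer: 5

Derivation:
After op 1 (home): buf='PPQE' cursor=0
After op 2 (end): buf='PPQE' cursor=4
After op 3 (select(3,4) replace("QL")): buf='PPQQL' cursor=5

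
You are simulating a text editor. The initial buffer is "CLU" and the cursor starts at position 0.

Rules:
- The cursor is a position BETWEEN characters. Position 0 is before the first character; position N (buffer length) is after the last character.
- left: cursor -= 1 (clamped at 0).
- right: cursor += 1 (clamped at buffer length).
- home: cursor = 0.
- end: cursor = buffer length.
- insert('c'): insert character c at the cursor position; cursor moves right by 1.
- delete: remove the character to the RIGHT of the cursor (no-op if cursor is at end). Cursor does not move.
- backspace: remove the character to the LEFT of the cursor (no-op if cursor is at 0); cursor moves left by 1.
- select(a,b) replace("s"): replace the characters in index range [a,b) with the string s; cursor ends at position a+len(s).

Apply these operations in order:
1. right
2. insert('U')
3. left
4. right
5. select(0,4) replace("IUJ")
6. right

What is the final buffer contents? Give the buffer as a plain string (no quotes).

After op 1 (right): buf='CLU' cursor=1
After op 2 (insert('U')): buf='CULU' cursor=2
After op 3 (left): buf='CULU' cursor=1
After op 4 (right): buf='CULU' cursor=2
After op 5 (select(0,4) replace("IUJ")): buf='IUJ' cursor=3
After op 6 (right): buf='IUJ' cursor=3

Answer: IUJ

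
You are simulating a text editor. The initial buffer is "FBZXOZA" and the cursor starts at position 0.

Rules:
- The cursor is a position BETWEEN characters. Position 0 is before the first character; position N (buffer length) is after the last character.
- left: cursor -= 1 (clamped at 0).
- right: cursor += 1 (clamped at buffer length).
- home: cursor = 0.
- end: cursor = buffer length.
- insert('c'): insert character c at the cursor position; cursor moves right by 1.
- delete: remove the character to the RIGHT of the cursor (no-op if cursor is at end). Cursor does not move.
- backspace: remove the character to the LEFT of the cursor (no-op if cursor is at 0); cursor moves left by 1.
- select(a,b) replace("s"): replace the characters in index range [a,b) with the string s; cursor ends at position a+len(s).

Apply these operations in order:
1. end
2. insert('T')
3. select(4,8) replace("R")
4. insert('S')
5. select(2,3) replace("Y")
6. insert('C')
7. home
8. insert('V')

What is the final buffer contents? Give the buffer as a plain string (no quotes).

After op 1 (end): buf='FBZXOZA' cursor=7
After op 2 (insert('T')): buf='FBZXOZAT' cursor=8
After op 3 (select(4,8) replace("R")): buf='FBZXR' cursor=5
After op 4 (insert('S')): buf='FBZXRS' cursor=6
After op 5 (select(2,3) replace("Y")): buf='FBYXRS' cursor=3
After op 6 (insert('C')): buf='FBYCXRS' cursor=4
After op 7 (home): buf='FBYCXRS' cursor=0
After op 8 (insert('V')): buf='VFBYCXRS' cursor=1

Answer: VFBYCXRS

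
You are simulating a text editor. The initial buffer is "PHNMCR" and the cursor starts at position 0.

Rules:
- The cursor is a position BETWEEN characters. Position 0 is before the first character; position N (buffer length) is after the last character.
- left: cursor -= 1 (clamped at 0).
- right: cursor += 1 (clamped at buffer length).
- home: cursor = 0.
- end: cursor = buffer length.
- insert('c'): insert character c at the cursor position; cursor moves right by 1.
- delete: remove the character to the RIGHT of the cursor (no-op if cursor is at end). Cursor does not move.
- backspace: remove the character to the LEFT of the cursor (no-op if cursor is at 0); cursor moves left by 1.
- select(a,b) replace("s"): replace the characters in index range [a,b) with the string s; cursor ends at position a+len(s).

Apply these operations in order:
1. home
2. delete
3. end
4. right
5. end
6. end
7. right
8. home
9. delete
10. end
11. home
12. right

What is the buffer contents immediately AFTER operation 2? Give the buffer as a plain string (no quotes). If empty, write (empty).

Answer: HNMCR

Derivation:
After op 1 (home): buf='PHNMCR' cursor=0
After op 2 (delete): buf='HNMCR' cursor=0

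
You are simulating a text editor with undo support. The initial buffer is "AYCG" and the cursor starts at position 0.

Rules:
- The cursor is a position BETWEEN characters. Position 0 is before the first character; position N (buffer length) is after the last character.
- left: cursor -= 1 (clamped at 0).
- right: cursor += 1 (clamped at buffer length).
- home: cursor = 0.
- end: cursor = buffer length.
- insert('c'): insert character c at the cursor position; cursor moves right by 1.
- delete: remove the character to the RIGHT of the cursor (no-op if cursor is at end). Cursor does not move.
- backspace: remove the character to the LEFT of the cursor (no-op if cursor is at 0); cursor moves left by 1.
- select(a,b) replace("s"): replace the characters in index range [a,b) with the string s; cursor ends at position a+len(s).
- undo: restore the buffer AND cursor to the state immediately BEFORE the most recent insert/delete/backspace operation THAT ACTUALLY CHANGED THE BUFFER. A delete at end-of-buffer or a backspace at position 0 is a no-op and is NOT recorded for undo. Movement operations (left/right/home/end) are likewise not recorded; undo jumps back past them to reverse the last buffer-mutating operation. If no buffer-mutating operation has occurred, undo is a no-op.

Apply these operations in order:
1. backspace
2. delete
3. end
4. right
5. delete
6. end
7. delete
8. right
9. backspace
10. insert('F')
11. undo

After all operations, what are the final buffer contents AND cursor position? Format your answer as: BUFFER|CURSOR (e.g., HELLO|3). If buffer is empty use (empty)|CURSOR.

After op 1 (backspace): buf='AYCG' cursor=0
After op 2 (delete): buf='YCG' cursor=0
After op 3 (end): buf='YCG' cursor=3
After op 4 (right): buf='YCG' cursor=3
After op 5 (delete): buf='YCG' cursor=3
After op 6 (end): buf='YCG' cursor=3
After op 7 (delete): buf='YCG' cursor=3
After op 8 (right): buf='YCG' cursor=3
After op 9 (backspace): buf='YC' cursor=2
After op 10 (insert('F')): buf='YCF' cursor=3
After op 11 (undo): buf='YC' cursor=2

Answer: YC|2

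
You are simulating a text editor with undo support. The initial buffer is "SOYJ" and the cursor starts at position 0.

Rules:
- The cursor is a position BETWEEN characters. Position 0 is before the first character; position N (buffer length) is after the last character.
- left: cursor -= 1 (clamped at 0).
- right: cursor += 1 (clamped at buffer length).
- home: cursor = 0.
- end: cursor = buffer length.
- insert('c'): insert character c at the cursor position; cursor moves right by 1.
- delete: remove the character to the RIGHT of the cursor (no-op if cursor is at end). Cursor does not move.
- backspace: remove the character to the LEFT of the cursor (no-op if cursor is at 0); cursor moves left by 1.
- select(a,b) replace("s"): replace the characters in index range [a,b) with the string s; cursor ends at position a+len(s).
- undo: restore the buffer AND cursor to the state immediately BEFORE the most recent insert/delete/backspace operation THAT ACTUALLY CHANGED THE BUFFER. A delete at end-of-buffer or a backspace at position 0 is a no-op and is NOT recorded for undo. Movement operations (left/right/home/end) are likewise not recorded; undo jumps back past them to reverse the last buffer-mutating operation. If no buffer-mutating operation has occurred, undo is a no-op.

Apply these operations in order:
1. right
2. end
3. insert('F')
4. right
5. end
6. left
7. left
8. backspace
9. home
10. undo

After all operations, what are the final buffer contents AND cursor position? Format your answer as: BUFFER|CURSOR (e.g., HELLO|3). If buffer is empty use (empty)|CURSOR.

Answer: SOYJF|3

Derivation:
After op 1 (right): buf='SOYJ' cursor=1
After op 2 (end): buf='SOYJ' cursor=4
After op 3 (insert('F')): buf='SOYJF' cursor=5
After op 4 (right): buf='SOYJF' cursor=5
After op 5 (end): buf='SOYJF' cursor=5
After op 6 (left): buf='SOYJF' cursor=4
After op 7 (left): buf='SOYJF' cursor=3
After op 8 (backspace): buf='SOJF' cursor=2
After op 9 (home): buf='SOJF' cursor=0
After op 10 (undo): buf='SOYJF' cursor=3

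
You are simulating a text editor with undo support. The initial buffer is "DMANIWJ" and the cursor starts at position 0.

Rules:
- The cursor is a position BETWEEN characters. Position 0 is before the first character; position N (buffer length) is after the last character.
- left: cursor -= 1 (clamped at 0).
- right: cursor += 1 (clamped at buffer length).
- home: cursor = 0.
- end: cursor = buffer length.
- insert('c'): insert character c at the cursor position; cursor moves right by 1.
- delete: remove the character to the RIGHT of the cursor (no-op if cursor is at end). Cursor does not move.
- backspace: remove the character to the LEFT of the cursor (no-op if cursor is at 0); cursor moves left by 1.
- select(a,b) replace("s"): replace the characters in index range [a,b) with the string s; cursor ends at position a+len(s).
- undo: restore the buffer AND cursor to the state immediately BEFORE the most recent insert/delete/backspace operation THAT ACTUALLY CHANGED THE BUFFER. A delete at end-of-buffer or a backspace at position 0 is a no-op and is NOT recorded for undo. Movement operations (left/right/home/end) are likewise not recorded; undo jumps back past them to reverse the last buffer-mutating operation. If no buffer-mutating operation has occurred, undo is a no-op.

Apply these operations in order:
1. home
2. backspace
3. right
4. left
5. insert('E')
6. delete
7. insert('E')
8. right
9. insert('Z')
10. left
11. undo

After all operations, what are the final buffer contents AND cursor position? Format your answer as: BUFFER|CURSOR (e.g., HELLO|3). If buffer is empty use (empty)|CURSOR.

After op 1 (home): buf='DMANIWJ' cursor=0
After op 2 (backspace): buf='DMANIWJ' cursor=0
After op 3 (right): buf='DMANIWJ' cursor=1
After op 4 (left): buf='DMANIWJ' cursor=0
After op 5 (insert('E')): buf='EDMANIWJ' cursor=1
After op 6 (delete): buf='EMANIWJ' cursor=1
After op 7 (insert('E')): buf='EEMANIWJ' cursor=2
After op 8 (right): buf='EEMANIWJ' cursor=3
After op 9 (insert('Z')): buf='EEMZANIWJ' cursor=4
After op 10 (left): buf='EEMZANIWJ' cursor=3
After op 11 (undo): buf='EEMANIWJ' cursor=3

Answer: EEMANIWJ|3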